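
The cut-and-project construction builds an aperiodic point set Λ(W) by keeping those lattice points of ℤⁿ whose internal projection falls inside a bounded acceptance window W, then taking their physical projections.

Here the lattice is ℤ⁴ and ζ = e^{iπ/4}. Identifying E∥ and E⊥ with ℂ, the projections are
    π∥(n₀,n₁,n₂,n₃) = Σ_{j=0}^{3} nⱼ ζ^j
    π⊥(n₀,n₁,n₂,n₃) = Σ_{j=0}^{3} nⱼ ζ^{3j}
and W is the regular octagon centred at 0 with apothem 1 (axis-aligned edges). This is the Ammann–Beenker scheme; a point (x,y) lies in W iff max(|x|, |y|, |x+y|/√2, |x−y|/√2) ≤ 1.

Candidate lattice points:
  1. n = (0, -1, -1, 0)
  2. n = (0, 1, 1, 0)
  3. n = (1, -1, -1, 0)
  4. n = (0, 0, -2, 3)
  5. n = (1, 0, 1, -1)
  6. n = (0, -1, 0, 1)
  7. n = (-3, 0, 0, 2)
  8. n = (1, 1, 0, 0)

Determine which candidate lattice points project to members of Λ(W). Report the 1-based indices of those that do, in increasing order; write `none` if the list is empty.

π⊥(n) = n₀ + n₁ζ³ + n₂ζ⁶ + n₃ζ⁹ where ζ = e^{iπ/4}.
#1 (0, -1, -1, 0): internal (0.70711, 0.29289); octagon support 0.70711 vs apothem 1 → ∈ W
#2 (0, 1, 1, 0): internal (-0.70711, -0.29289); octagon support 0.70711 vs apothem 1 → ∈ W
#3 (1, -1, -1, 0): internal (1.70711, 0.29289); octagon support 1.70711 vs apothem 1 → ∉ W
#4 (0, 0, -2, 3): internal (2.12132, 4.12132); octagon support 4.41421 vs apothem 1 → ∉ W
#5 (1, 0, 1, -1): internal (0.29289, -1.70711); octagon support 1.70711 vs apothem 1 → ∉ W
#6 (0, -1, 0, 1): internal (1.41421, 0.00000); octagon support 1.41421 vs apothem 1 → ∉ W
#7 (-3, 0, 0, 2): internal (-1.58579, 1.41421); octagon support 2.12132 vs apothem 1 → ∉ W
#8 (1, 1, 0, 0): internal (0.29289, 0.70711); octagon support 0.70711 vs apothem 1 → ∈ W

1, 2, 8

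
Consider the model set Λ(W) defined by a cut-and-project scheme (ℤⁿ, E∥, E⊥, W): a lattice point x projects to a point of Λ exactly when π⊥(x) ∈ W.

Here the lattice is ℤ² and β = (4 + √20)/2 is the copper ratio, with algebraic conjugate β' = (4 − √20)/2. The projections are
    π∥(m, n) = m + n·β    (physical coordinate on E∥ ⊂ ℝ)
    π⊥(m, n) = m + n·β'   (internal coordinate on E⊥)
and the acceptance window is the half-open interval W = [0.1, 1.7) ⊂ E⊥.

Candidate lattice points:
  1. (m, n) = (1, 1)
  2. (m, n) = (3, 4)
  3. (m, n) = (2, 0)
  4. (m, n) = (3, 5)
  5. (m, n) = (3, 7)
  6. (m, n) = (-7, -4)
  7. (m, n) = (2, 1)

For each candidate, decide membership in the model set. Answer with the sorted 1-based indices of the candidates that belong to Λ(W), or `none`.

1, 5

Numerically β ≈ 4.23607 and β' = −1/β ≈ -0.23607.
#1 (1,1): internal coord 1 + (1)·β' = +0.76393; +0.76393 ∈ [0.1, 1.7) → IN Λ
#2 (3,4): internal coord 3 + (4)·β' = +2.05573; +2.05573 ∉ [0.1, 1.7) → out
#3 (2,0): internal coord 2 + (0)·β' = +2.00000; +2.00000 ∉ [0.1, 1.7) → out
#4 (3,5): internal coord 3 + (5)·β' = +1.81966; +1.81966 ∉ [0.1, 1.7) → out
#5 (3,7): internal coord 3 + (7)·β' = +1.34752; +1.34752 ∈ [0.1, 1.7) → IN Λ
#6 (-7,-4): internal coord -7 + (-4)·β' = -6.05573; -6.05573 ∉ [0.1, 1.7) → out
#7 (2,1): internal coord 2 + (1)·β' = +1.76393; +1.76393 ∉ [0.1, 1.7) → out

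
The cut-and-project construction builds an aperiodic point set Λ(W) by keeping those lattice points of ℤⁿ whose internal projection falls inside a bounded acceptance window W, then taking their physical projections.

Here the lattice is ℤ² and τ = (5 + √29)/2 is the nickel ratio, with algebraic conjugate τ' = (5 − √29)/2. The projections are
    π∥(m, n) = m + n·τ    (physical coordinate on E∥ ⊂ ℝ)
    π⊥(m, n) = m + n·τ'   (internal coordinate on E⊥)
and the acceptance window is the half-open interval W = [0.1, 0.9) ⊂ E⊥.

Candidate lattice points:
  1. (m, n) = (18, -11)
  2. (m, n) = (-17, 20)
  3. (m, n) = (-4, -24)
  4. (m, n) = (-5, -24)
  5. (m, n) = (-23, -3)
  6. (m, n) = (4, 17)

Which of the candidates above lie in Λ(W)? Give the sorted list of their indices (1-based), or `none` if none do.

Numerically τ ≈ 5.192582 and τ' = −1/τ ≈ -0.192582.
[1] lift (18,-11): star map gives 20.118406; window check 0.1 ≤ 20.118406 < 0.9 is false → out
[2] lift (-17,20): star map gives -20.851648; window check 0.1 ≤ -20.851648 < 0.9 is false → out
[3] lift (-4,-24): star map gives 0.621978; window check 0.1 ≤ 0.621978 < 0.9 is true → IN Λ
[4] lift (-5,-24): star map gives -0.378022; window check 0.1 ≤ -0.378022 < 0.9 is false → out
[5] lift (-23,-3): star map gives -22.422253; window check 0.1 ≤ -22.422253 < 0.9 is false → out
[6] lift (4,17): star map gives 0.726099; window check 0.1 ≤ 0.726099 < 0.9 is true → IN Λ

3, 6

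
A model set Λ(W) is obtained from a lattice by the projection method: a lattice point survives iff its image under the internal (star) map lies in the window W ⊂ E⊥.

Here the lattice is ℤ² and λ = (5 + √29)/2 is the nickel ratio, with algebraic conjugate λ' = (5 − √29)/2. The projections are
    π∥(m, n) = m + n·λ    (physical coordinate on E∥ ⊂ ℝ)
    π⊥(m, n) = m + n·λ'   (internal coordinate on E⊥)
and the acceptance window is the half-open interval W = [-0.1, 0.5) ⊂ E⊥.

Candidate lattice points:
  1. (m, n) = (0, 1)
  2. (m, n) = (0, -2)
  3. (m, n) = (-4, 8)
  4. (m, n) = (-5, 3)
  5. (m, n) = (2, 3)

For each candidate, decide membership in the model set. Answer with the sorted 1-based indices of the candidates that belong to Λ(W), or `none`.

2

Compute λ' = (5−√29)/2 = -0.19258, so π⊥(m,n) = m -0.19258·n.
#1 (0,1): internal coord 0 + (1)·λ' = -0.19258; -0.19258 ∉ [-0.1, 0.5) → out
#2 (0,-2): internal coord 0 + (-2)·λ' = +0.38516; +0.38516 ∈ [-0.1, 0.5) → IN Λ
#3 (-4,8): internal coord -4 + (8)·λ' = -5.54066; -5.54066 ∉ [-0.1, 0.5) → out
#4 (-5,3): internal coord -5 + (3)·λ' = -5.57775; -5.57775 ∉ [-0.1, 0.5) → out
#5 (2,3): internal coord 2 + (3)·λ' = +1.42225; +1.42225 ∉ [-0.1, 0.5) → out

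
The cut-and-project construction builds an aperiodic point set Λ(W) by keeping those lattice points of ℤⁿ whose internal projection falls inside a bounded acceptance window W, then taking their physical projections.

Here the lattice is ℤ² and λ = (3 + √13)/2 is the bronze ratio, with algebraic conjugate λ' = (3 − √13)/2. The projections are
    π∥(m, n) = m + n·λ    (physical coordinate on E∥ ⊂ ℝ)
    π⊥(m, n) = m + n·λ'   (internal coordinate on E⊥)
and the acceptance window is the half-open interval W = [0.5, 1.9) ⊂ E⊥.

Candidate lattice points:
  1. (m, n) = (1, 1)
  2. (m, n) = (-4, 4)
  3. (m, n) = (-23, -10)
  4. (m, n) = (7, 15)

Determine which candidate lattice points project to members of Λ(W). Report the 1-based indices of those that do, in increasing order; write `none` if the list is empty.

1

Numerically λ ≈ 3.302776 and λ' = −1/λ ≈ -0.302776.
[1] lift (1,1): star map gives 0.697224; window check 0.5 ≤ 0.697224 < 1.9 is true → IN Λ
[2] lift (-4,4): star map gives -5.211103; window check 0.5 ≤ -5.211103 < 1.9 is false → out
[3] lift (-23,-10): star map gives -19.972244; window check 0.5 ≤ -19.972244 < 1.9 is false → out
[4] lift (7,15): star map gives 2.458365; window check 0.5 ≤ 2.458365 < 1.9 is false → out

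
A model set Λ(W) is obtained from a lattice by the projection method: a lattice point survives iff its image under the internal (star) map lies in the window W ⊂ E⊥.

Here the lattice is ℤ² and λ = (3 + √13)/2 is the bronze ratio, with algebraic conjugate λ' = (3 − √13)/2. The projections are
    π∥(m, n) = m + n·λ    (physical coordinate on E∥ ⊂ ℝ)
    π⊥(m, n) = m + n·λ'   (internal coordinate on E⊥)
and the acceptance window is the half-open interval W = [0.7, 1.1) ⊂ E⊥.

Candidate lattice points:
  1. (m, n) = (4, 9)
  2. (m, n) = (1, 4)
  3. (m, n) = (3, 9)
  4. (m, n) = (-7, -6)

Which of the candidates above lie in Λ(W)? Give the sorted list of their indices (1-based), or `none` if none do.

Numerically λ ≈ 3.302776 and λ' = −1/λ ≈ -0.302776.
candidate 1: (m,n)=(4,9) → π∥ = 4+9·λ ≈ 33.724981, π⊥ = 4+9·λ' ≈ 1.275019 ∉ [0.7, 1.1) ⇒ out
candidate 2: (m,n)=(1,4) → π∥ = 1+4·λ ≈ 14.211103, π⊥ = 1+4·λ' ≈ -0.211103 ∉ [0.7, 1.1) ⇒ out
candidate 3: (m,n)=(3,9) → π∥ = 3+9·λ ≈ 32.724981, π⊥ = 3+9·λ' ≈ 0.275019 ∉ [0.7, 1.1) ⇒ out
candidate 4: (m,n)=(-7,-6) → π∥ = -7-6·λ ≈ -26.816654, π⊥ = -7-6·λ' ≈ -5.183346 ∉ [0.7, 1.1) ⇒ out

none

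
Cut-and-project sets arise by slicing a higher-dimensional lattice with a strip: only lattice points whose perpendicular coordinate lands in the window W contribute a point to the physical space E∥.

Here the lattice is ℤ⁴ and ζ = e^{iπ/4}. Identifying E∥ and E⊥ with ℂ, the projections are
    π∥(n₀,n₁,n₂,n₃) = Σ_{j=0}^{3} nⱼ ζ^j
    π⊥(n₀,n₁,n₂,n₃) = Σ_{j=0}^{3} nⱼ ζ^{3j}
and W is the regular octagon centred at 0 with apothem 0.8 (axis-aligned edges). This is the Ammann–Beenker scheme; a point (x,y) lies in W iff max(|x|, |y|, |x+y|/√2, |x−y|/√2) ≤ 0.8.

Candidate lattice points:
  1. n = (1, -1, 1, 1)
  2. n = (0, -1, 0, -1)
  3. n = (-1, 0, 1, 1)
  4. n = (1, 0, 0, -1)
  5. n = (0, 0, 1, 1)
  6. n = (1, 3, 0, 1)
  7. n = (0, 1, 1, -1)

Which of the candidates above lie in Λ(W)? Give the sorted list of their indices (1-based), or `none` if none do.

Internal map: ζ^{3j} for j=0..3 gives (1,0), (−√2/2,√2/2), (0,−1), (√2/2,√2/2).
candidate 1: n = (1, -1, 1, 1) → π⊥ ≈ (+2.4142, -1.0000); max(|x|,|y|,|x±y|/√2) = 2.4142 > 0.8 ⇒ ∉ W
candidate 2: n = (0, -1, 0, -1) → π⊥ ≈ (+0.0000, -1.4142); max(|x|,|y|,|x±y|/√2) = 1.4142 > 0.8 ⇒ ∉ W
candidate 3: n = (-1, 0, 1, 1) → π⊥ ≈ (-0.2929, -0.2929); max(|x|,|y|,|x±y|/√2) = 0.4142 ≤ 0.8 ⇒ ∈ W
candidate 4: n = (1, 0, 0, -1) → π⊥ ≈ (+0.2929, -0.7071); max(|x|,|y|,|x±y|/√2) = 0.7071 ≤ 0.8 ⇒ ∈ W
candidate 5: n = (0, 0, 1, 1) → π⊥ ≈ (+0.7071, -0.2929); max(|x|,|y|,|x±y|/√2) = 0.7071 ≤ 0.8 ⇒ ∈ W
candidate 6: n = (1, 3, 0, 1) → π⊥ ≈ (-0.4142, +2.8284); max(|x|,|y|,|x±y|/√2) = 2.8284 > 0.8 ⇒ ∉ W
candidate 7: n = (0, 1, 1, -1) → π⊥ ≈ (-1.4142, -1.0000); max(|x|,|y|,|x±y|/√2) = 1.7071 > 0.8 ⇒ ∉ W

3, 4, 5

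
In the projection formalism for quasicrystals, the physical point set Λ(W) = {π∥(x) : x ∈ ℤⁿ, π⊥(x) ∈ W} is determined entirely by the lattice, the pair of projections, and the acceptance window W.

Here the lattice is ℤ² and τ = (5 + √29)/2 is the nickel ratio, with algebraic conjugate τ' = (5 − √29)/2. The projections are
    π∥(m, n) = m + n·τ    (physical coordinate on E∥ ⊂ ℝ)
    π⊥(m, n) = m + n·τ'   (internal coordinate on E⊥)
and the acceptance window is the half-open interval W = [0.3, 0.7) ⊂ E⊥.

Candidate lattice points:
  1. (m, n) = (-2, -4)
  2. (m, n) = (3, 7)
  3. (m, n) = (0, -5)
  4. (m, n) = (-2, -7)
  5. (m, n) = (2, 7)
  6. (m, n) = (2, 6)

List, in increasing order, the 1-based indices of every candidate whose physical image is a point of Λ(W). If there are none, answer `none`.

5

Numerically τ ≈ 5.1926 and τ' = −1/τ ≈ -0.1926.
#1 (-2,-4): internal coord -2 + (-4)·τ' = -1.2297; -1.2297 ∉ [0.3, 0.7) → out
#2 (3,7): internal coord 3 + (7)·τ' = +1.6519; +1.6519 ∉ [0.3, 0.7) → out
#3 (0,-5): internal coord 0 + (-5)·τ' = +0.9629; +0.9629 ∉ [0.3, 0.7) → out
#4 (-2,-7): internal coord -2 + (-7)·τ' = -0.6519; -0.6519 ∉ [0.3, 0.7) → out
#5 (2,7): internal coord 2 + (7)·τ' = +0.6519; +0.6519 ∈ [0.3, 0.7) → IN Λ
#6 (2,6): internal coord 2 + (6)·τ' = +0.8445; +0.8445 ∉ [0.3, 0.7) → out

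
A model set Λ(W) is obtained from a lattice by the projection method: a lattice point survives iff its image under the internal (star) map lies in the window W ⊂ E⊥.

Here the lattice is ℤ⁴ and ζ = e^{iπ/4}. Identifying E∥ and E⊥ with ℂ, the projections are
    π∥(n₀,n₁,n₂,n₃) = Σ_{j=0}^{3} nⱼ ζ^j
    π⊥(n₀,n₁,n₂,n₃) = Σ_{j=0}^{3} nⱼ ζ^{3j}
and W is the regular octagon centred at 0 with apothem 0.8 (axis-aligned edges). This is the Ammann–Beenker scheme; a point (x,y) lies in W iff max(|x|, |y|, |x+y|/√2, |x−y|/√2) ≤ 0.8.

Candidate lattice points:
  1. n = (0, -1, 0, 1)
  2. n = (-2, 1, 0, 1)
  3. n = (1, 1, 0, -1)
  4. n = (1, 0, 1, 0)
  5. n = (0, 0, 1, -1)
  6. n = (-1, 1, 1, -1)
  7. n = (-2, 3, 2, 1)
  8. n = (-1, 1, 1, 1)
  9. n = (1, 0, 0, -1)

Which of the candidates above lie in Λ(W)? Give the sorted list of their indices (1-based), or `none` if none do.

3, 9

π⊥(n) = n₀ + n₁ζ³ + n₂ζ⁶ + n₃ζ⁹ where ζ = e^{iπ/4}.
#1 (0, -1, 0, 1): internal (1.414214, 0.000000); octagon support 1.414214 vs apothem 0.8 → ∉ W
#2 (-2, 1, 0, 1): internal (-2.000000, 1.414214); octagon support 2.414214 vs apothem 0.8 → ∉ W
#3 (1, 1, 0, -1): internal (-0.414214, 0.000000); octagon support 0.414214 vs apothem 0.8 → ∈ W
#4 (1, 0, 1, 0): internal (1.000000, -1.000000); octagon support 1.414214 vs apothem 0.8 → ∉ W
#5 (0, 0, 1, -1): internal (-0.707107, -1.707107); octagon support 1.707107 vs apothem 0.8 → ∉ W
#6 (-1, 1, 1, -1): internal (-2.414214, -1.000000); octagon support 2.414214 vs apothem 0.8 → ∉ W
#7 (-2, 3, 2, 1): internal (-3.414214, 0.828427); octagon support 3.414214 vs apothem 0.8 → ∉ W
#8 (-1, 1, 1, 1): internal (-1.000000, 0.414214); octagon support 1.000000 vs apothem 0.8 → ∉ W
#9 (1, 0, 0, -1): internal (0.292893, -0.707107); octagon support 0.707107 vs apothem 0.8 → ∈ W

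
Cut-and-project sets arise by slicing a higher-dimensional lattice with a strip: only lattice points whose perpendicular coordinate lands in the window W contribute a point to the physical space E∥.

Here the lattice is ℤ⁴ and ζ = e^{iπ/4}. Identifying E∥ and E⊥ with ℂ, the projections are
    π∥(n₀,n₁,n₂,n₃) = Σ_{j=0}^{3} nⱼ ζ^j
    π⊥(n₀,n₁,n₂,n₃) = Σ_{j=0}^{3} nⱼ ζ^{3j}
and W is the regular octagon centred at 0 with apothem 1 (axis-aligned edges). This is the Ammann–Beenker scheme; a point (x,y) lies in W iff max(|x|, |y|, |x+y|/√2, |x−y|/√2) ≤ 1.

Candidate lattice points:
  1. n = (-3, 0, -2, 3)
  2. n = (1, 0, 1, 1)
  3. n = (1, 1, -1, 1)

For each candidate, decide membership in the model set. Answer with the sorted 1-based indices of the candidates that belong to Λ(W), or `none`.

none

With ζ = e^{iπ/4} the internal vectors are ζ^0,ζ^3,ζ^6,ζ^9.
#1 (-3, 0, -2, 3): internal (-0.8787, 4.1213); octagon support 4.1213 vs apothem 1 → ∉ W
#2 (1, 0, 1, 1): internal (1.7071, -0.2929); octagon support 1.7071 vs apothem 1 → ∉ W
#3 (1, 1, -1, 1): internal (1.0000, 2.4142); octagon support 2.4142 vs apothem 1 → ∉ W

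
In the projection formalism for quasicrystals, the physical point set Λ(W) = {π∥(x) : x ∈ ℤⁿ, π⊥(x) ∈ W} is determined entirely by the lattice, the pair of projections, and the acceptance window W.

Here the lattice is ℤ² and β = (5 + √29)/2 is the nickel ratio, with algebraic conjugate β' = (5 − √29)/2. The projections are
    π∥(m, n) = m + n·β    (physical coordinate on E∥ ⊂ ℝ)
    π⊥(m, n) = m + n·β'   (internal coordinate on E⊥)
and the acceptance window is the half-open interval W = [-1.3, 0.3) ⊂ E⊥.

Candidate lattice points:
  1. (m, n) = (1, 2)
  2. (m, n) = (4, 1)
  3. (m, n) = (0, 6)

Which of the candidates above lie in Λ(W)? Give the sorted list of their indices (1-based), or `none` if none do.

Compute β' = (5−√29)/2 = -0.192582, so π⊥(m,n) = m -0.192582·n.
#1 (1,2): internal coord 1 + (2)·β' = +0.614835; +0.614835 ∉ [-1.3, 0.3) → out
#2 (4,1): internal coord 4 + (1)·β' = +3.807418; +3.807418 ∉ [-1.3, 0.3) → out
#3 (0,6): internal coord 0 + (6)·β' = -1.155494; -1.155494 ∈ [-1.3, 0.3) → IN Λ

3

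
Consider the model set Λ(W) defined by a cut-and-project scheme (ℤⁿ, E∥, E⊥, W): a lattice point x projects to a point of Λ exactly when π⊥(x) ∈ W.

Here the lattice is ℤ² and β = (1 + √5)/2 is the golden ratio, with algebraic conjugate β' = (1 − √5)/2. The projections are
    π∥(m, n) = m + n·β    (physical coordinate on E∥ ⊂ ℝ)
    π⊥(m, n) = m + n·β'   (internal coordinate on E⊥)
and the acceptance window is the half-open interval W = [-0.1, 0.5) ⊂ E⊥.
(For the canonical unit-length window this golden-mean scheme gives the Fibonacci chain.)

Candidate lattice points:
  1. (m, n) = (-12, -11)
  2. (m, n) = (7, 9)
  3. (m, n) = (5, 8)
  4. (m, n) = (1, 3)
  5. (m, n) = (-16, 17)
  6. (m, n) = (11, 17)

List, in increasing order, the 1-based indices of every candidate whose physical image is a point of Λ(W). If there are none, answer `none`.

Numerically β ≈ 1.618034 and β' = −1/β ≈ -0.618034.
#1 (-12,-11): internal coord -12 + (-11)·β' = -5.201626; -5.201626 ∉ [-0.1, 0.5) → out
#2 (7,9): internal coord 7 + (9)·β' = +1.437694; +1.437694 ∉ [-0.1, 0.5) → out
#3 (5,8): internal coord 5 + (8)·β' = +0.055728; +0.055728 ∈ [-0.1, 0.5) → IN Λ
#4 (1,3): internal coord 1 + (3)·β' = -0.854102; -0.854102 ∉ [-0.1, 0.5) → out
#5 (-16,17): internal coord -16 + (17)·β' = -26.506578; -26.506578 ∉ [-0.1, 0.5) → out
#6 (11,17): internal coord 11 + (17)·β' = +0.493422; +0.493422 ∈ [-0.1, 0.5) → IN Λ

3, 6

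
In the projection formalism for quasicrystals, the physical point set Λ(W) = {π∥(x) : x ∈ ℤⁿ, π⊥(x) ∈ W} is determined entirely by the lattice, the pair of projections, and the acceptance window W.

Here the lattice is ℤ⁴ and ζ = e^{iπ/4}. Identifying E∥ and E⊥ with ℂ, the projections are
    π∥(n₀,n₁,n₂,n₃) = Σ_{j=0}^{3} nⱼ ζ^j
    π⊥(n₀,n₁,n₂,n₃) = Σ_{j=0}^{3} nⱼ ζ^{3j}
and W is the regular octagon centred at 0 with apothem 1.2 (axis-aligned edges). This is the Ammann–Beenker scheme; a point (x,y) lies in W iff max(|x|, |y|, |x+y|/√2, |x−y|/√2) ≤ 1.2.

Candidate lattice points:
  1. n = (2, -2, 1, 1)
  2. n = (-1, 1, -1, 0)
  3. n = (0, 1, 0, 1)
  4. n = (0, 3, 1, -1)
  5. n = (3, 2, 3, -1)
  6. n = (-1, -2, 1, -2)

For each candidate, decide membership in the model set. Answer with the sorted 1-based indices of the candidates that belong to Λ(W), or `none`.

none

With ζ = e^{iπ/4} the internal vectors are ζ^0,ζ^3,ζ^6,ζ^9.
#1 (2, -2, 1, 1): internal (4.1213, -1.7071); octagon support 4.1213 vs apothem 1.2 → ∉ W
#2 (-1, 1, -1, 0): internal (-1.7071, 1.7071); octagon support 2.4142 vs apothem 1.2 → ∉ W
#3 (0, 1, 0, 1): internal (0.0000, 1.4142); octagon support 1.4142 vs apothem 1.2 → ∉ W
#4 (0, 3, 1, -1): internal (-2.8284, 0.4142); octagon support 2.8284 vs apothem 1.2 → ∉ W
#5 (3, 2, 3, -1): internal (0.8787, -2.2929); octagon support 2.2929 vs apothem 1.2 → ∉ W
#6 (-1, -2, 1, -2): internal (-1.0000, -3.8284); octagon support 3.8284 vs apothem 1.2 → ∉ W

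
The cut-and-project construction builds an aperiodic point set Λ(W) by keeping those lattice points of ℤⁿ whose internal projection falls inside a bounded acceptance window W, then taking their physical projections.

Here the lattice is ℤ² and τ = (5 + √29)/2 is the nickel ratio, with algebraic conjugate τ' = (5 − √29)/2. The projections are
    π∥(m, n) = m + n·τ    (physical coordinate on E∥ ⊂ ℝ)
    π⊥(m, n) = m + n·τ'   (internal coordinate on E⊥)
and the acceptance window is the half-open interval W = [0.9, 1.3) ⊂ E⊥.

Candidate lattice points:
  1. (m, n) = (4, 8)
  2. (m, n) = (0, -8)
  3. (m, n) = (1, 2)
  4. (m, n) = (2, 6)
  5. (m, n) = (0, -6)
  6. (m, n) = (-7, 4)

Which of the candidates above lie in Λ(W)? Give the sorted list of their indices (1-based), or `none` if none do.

5

Compute τ' = (5−√29)/2 = -0.1926, so π⊥(m,n) = m -0.1926·n.
candidate 1: (m,n)=(4,8) → π∥ = 4+8·τ ≈ 45.5407, π⊥ = 4+8·τ' ≈ 2.4593 ∉ [0.9, 1.3) ⇒ out
candidate 2: (m,n)=(0,-8) → π∥ = 0-8·τ ≈ -41.5407, π⊥ = 0-8·τ' ≈ 1.5407 ∉ [0.9, 1.3) ⇒ out
candidate 3: (m,n)=(1,2) → π∥ = 1+2·τ ≈ 11.3852, π⊥ = 1+2·τ' ≈ 0.6148 ∉ [0.9, 1.3) ⇒ out
candidate 4: (m,n)=(2,6) → π∥ = 2+6·τ ≈ 33.1555, π⊥ = 2+6·τ' ≈ 0.8445 ∉ [0.9, 1.3) ⇒ out
candidate 5: (m,n)=(0,-6) → π∥ = 0-6·τ ≈ -31.1555, π⊥ = 0-6·τ' ≈ 1.1555 ∈ [0.9, 1.3) ⇒ IN Λ
candidate 6: (m,n)=(-7,4) → π∥ = -7+4·τ ≈ 13.7703, π⊥ = -7+4·τ' ≈ -7.7703 ∉ [0.9, 1.3) ⇒ out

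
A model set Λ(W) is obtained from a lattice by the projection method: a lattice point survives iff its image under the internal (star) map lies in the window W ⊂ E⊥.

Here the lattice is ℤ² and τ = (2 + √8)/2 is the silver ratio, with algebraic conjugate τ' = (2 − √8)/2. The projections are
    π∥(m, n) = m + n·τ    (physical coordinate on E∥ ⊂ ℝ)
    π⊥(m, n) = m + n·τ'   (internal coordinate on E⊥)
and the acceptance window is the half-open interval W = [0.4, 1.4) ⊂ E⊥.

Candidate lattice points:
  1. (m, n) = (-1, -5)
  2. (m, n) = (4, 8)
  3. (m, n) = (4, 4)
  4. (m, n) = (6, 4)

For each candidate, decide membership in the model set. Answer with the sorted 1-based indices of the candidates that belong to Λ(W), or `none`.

τ' = (2−√8)/2 ≈ -0.41421.
candidate 1: (m,n)=(-1,-5) → π∥ = -1-5·τ ≈ -13.07107, π⊥ = -1-5·τ' ≈ 1.07107 ∈ [0.4, 1.4) ⇒ IN Λ
candidate 2: (m,n)=(4,8) → π∥ = 4+8·τ ≈ 23.31371, π⊥ = 4+8·τ' ≈ 0.68629 ∈ [0.4, 1.4) ⇒ IN Λ
candidate 3: (m,n)=(4,4) → π∥ = 4+4·τ ≈ 13.65685, π⊥ = 4+4·τ' ≈ 2.34315 ∉ [0.4, 1.4) ⇒ out
candidate 4: (m,n)=(6,4) → π∥ = 6+4·τ ≈ 15.65685, π⊥ = 6+4·τ' ≈ 4.34315 ∉ [0.4, 1.4) ⇒ out

1, 2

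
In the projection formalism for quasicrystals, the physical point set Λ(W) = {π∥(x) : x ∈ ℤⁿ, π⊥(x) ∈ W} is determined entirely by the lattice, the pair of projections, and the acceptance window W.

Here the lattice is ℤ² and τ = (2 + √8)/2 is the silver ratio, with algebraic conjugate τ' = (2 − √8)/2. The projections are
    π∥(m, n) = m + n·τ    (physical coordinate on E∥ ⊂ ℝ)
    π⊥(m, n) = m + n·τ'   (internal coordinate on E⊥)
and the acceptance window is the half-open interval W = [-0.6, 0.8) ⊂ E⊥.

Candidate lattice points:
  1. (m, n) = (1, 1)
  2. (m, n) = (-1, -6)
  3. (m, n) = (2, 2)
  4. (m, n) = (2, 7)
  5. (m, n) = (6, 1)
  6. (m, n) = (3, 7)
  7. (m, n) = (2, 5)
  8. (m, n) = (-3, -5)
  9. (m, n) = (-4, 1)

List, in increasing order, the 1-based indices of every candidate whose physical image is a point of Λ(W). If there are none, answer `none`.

τ' = (2−√8)/2 ≈ -0.41421.
#1 (1,1): internal coord 1 + (1)·τ' = +0.58579; +0.58579 ∈ [-0.6, 0.8) → IN Λ
#2 (-1,-6): internal coord -1 + (-6)·τ' = +1.48528; +1.48528 ∉ [-0.6, 0.8) → out
#3 (2,2): internal coord 2 + (2)·τ' = +1.17157; +1.17157 ∉ [-0.6, 0.8) → out
#4 (2,7): internal coord 2 + (7)·τ' = -0.89949; -0.89949 ∉ [-0.6, 0.8) → out
#5 (6,1): internal coord 6 + (1)·τ' = +5.58579; +5.58579 ∉ [-0.6, 0.8) → out
#6 (3,7): internal coord 3 + (7)·τ' = +0.10051; +0.10051 ∈ [-0.6, 0.8) → IN Λ
#7 (2,5): internal coord 2 + (5)·τ' = -0.07107; -0.07107 ∈ [-0.6, 0.8) → IN Λ
#8 (-3,-5): internal coord -3 + (-5)·τ' = -0.92893; -0.92893 ∉ [-0.6, 0.8) → out
#9 (-4,1): internal coord -4 + (1)·τ' = -4.41421; -4.41421 ∉ [-0.6, 0.8) → out

1, 6, 7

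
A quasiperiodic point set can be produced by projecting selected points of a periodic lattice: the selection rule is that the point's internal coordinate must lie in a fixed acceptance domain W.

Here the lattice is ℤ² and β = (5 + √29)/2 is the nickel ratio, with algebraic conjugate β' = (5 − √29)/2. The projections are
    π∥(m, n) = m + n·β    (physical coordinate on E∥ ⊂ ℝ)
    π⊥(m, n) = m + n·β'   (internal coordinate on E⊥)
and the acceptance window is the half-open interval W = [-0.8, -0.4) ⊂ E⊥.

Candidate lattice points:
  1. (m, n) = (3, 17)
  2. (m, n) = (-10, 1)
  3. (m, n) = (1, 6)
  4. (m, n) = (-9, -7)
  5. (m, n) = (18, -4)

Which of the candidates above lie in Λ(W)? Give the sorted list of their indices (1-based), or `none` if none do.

Compute β' = (5−√29)/2 = -0.192582, so π⊥(m,n) = m -0.192582·n.
candidate 1: (m,n)=(3,17) → π∥ = 3+17·β ≈ 91.273901, π⊥ = 3+17·β' ≈ -0.273901 ∉ [-0.8, -0.4) ⇒ out
candidate 2: (m,n)=(-10,1) → π∥ = -10+1·β ≈ -4.807418, π⊥ = -10+1·β' ≈ -10.192582 ∉ [-0.8, -0.4) ⇒ out
candidate 3: (m,n)=(1,6) → π∥ = 1+6·β ≈ 32.155494, π⊥ = 1+6·β' ≈ -0.155494 ∉ [-0.8, -0.4) ⇒ out
candidate 4: (m,n)=(-9,-7) → π∥ = -9-7·β ≈ -45.348077, π⊥ = -9-7·β' ≈ -7.651923 ∉ [-0.8, -0.4) ⇒ out
candidate 5: (m,n)=(18,-4) → π∥ = 18-4·β ≈ -2.770330, π⊥ = 18-4·β' ≈ 18.770330 ∉ [-0.8, -0.4) ⇒ out

none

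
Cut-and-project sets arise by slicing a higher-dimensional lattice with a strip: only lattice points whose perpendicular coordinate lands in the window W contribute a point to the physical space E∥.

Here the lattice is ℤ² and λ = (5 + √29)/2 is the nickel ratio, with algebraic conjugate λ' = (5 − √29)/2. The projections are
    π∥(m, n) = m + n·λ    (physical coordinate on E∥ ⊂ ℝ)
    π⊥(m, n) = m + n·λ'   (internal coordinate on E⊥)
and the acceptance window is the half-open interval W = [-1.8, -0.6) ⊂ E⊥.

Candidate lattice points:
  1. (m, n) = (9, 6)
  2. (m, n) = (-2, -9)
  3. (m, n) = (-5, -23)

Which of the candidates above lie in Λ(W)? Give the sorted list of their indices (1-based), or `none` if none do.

none

Numerically λ ≈ 5.1926 and λ' = −1/λ ≈ -0.1926.
[1] lift (9,6): star map gives 7.8445; window check -1.8 ≤ 7.8445 < -0.6 is false → out
[2] lift (-2,-9): star map gives -0.2668; window check -1.8 ≤ -0.2668 < -0.6 is false → out
[3] lift (-5,-23): star map gives -0.5706; window check -1.8 ≤ -0.5706 < -0.6 is false → out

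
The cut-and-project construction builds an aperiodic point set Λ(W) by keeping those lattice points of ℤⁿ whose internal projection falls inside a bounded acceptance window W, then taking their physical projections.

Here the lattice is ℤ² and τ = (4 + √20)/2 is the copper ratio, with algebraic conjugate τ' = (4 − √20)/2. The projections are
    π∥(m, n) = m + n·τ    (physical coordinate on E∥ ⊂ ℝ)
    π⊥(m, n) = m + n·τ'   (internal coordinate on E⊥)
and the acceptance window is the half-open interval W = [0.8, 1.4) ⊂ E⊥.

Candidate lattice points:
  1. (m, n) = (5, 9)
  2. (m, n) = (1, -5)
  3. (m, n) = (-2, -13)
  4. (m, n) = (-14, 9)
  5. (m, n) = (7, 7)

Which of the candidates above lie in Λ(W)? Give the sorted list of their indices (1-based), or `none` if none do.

τ' = (4−√20)/2 ≈ -0.23607.
[1] lift (5,9): star map gives 2.87539; window check 0.8 ≤ 2.87539 < 1.4 is false → out
[2] lift (1,-5): star map gives 2.18034; window check 0.8 ≤ 2.18034 < 1.4 is false → out
[3] lift (-2,-13): star map gives 1.06888; window check 0.8 ≤ 1.06888 < 1.4 is true → IN Λ
[4] lift (-14,9): star map gives -16.12461; window check 0.8 ≤ -16.12461 < 1.4 is false → out
[5] lift (7,7): star map gives 5.34752; window check 0.8 ≤ 5.34752 < 1.4 is false → out

3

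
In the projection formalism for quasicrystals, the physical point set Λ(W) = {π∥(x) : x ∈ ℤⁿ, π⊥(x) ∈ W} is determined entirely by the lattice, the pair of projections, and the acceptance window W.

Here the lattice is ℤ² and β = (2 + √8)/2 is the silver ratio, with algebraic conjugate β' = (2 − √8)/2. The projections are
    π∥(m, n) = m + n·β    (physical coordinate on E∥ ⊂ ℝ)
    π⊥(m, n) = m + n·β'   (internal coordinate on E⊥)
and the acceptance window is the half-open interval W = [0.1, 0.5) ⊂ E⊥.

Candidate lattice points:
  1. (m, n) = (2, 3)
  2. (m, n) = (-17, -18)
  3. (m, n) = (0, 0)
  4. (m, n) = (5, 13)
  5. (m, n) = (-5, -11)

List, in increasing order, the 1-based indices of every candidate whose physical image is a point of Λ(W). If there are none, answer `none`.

Compute β' = (2−√8)/2 = -0.4142, so π⊥(m,n) = m -0.4142·n.
[1] lift (2,3): star map gives 0.7574; window check 0.1 ≤ 0.7574 < 0.5 is false → out
[2] lift (-17,-18): star map gives -9.5442; window check 0.1 ≤ -9.5442 < 0.5 is false → out
[3] lift (0,0): star map gives 0.0000; window check 0.1 ≤ 0.0000 < 0.5 is false → out
[4] lift (5,13): star map gives -0.3848; window check 0.1 ≤ -0.3848 < 0.5 is false → out
[5] lift (-5,-11): star map gives -0.4437; window check 0.1 ≤ -0.4437 < 0.5 is false → out

none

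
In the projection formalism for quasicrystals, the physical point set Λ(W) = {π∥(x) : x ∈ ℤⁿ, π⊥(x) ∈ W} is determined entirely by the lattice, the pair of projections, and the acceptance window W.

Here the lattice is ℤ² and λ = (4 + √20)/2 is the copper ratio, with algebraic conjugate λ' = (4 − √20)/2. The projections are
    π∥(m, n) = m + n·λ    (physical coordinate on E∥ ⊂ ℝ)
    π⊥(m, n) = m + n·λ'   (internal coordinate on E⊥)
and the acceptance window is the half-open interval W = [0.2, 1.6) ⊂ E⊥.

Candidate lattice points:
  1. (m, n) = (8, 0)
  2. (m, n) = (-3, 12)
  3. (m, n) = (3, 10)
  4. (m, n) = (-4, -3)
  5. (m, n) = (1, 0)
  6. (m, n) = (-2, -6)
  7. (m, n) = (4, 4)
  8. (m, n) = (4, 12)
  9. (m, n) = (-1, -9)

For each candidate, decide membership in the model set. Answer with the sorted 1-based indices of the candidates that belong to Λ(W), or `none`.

3, 5, 8, 9

Compute λ' = (4−√20)/2 = -0.2361, so π⊥(m,n) = m -0.2361·n.
#1 (8,0): internal coord 8 + (0)·λ' = +8.0000; +8.0000 ∉ [0.2, 1.6) → out
#2 (-3,12): internal coord -3 + (12)·λ' = -5.8328; -5.8328 ∉ [0.2, 1.6) → out
#3 (3,10): internal coord 3 + (10)·λ' = +0.6393; +0.6393 ∈ [0.2, 1.6) → IN Λ
#4 (-4,-3): internal coord -4 + (-3)·λ' = -3.2918; -3.2918 ∉ [0.2, 1.6) → out
#5 (1,0): internal coord 1 + (0)·λ' = +1.0000; +1.0000 ∈ [0.2, 1.6) → IN Λ
#6 (-2,-6): internal coord -2 + (-6)·λ' = -0.5836; -0.5836 ∉ [0.2, 1.6) → out
#7 (4,4): internal coord 4 + (4)·λ' = +3.0557; +3.0557 ∉ [0.2, 1.6) → out
#8 (4,12): internal coord 4 + (12)·λ' = +1.1672; +1.1672 ∈ [0.2, 1.6) → IN Λ
#9 (-1,-9): internal coord -1 + (-9)·λ' = +1.1246; +1.1246 ∈ [0.2, 1.6) → IN Λ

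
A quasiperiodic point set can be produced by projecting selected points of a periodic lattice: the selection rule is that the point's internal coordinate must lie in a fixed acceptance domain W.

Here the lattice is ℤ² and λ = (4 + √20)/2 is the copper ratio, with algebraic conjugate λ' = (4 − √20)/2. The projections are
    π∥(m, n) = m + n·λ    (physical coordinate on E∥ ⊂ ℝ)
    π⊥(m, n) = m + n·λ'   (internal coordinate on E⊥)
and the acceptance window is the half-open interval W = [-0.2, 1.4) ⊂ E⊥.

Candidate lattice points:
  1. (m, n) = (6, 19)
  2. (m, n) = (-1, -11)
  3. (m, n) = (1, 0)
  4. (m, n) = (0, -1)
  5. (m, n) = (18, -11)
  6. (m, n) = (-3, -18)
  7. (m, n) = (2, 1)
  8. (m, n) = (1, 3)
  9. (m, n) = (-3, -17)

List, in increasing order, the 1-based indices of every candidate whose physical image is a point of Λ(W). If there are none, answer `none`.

Numerically λ ≈ 4.2361 and λ' = −1/λ ≈ -0.2361.
[1] lift (6,19): star map gives 1.5147; window check -0.2 ≤ 1.5147 < 1.4 is false → out
[2] lift (-1,-11): star map gives 1.5967; window check -0.2 ≤ 1.5967 < 1.4 is false → out
[3] lift (1,0): star map gives 1.0000; window check -0.2 ≤ 1.0000 < 1.4 is true → IN Λ
[4] lift (0,-1): star map gives 0.2361; window check -0.2 ≤ 0.2361 < 1.4 is true → IN Λ
[5] lift (18,-11): star map gives 20.5967; window check -0.2 ≤ 20.5967 < 1.4 is false → out
[6] lift (-3,-18): star map gives 1.2492; window check -0.2 ≤ 1.2492 < 1.4 is true → IN Λ
[7] lift (2,1): star map gives 1.7639; window check -0.2 ≤ 1.7639 < 1.4 is false → out
[8] lift (1,3): star map gives 0.2918; window check -0.2 ≤ 0.2918 < 1.4 is true → IN Λ
[9] lift (-3,-17): star map gives 1.0132; window check -0.2 ≤ 1.0132 < 1.4 is true → IN Λ

3, 4, 6, 8, 9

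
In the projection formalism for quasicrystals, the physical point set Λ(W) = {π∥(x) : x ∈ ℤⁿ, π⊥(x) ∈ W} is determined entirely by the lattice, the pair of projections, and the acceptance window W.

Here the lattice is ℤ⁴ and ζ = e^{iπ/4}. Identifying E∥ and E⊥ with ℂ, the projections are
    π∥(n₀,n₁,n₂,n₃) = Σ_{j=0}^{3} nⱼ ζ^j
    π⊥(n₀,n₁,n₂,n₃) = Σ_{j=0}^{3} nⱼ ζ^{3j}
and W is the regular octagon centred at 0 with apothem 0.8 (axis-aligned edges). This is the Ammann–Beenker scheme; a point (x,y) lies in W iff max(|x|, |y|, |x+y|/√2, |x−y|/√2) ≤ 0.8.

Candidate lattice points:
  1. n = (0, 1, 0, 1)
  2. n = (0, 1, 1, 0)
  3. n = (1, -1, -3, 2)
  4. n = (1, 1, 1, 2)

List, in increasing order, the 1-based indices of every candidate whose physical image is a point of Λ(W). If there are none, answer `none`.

With ζ = e^{iπ/4} the internal vectors are ζ^0,ζ^3,ζ^6,ζ^9.
candidate 1: n = (0, 1, 0, 1) → π⊥ ≈ (+0.00000, +1.41421); max(|x|,|y|,|x±y|/√2) = 1.41421 > 0.8 ⇒ ∉ W
candidate 2: n = (0, 1, 1, 0) → π⊥ ≈ (-0.70711, -0.29289); max(|x|,|y|,|x±y|/√2) = 0.70711 ≤ 0.8 ⇒ ∈ W
candidate 3: n = (1, -1, -3, 2) → π⊥ ≈ (+3.12132, +3.70711); max(|x|,|y|,|x±y|/√2) = 4.82843 > 0.8 ⇒ ∉ W
candidate 4: n = (1, 1, 1, 2) → π⊥ ≈ (+1.70711, +1.12132); max(|x|,|y|,|x±y|/√2) = 2.00000 > 0.8 ⇒ ∉ W

2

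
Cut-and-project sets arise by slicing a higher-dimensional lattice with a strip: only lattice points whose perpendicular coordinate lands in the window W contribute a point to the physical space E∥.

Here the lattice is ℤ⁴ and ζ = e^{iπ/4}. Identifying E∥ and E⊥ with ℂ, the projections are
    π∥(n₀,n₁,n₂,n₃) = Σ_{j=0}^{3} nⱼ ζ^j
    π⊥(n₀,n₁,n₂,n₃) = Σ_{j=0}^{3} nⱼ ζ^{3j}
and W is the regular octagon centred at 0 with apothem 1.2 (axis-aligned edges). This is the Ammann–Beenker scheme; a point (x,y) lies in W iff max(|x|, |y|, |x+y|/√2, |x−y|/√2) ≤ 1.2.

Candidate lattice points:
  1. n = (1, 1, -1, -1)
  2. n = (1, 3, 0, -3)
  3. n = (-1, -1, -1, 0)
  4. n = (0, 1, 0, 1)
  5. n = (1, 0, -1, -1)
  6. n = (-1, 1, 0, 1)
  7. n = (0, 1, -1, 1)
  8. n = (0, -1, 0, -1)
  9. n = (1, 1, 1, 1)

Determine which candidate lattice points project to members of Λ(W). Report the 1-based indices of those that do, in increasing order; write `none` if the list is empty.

With ζ = e^{iπ/4} the internal vectors are ζ^0,ζ^3,ζ^6,ζ^9.
#1 (1, 1, -1, -1): internal (-0.4142, 1.0000); octagon support 1.0000 vs apothem 1.2 → ∈ W
#2 (1, 3, 0, -3): internal (-3.2426, 0.0000); octagon support 3.2426 vs apothem 1.2 → ∉ W
#3 (-1, -1, -1, 0): internal (-0.2929, 0.2929); octagon support 0.4142 vs apothem 1.2 → ∈ W
#4 (0, 1, 0, 1): internal (0.0000, 1.4142); octagon support 1.4142 vs apothem 1.2 → ∉ W
#5 (1, 0, -1, -1): internal (0.2929, 0.2929); octagon support 0.4142 vs apothem 1.2 → ∈ W
#6 (-1, 1, 0, 1): internal (-1.0000, 1.4142); octagon support 1.7071 vs apothem 1.2 → ∉ W
#7 (0, 1, -1, 1): internal (0.0000, 2.4142); octagon support 2.4142 vs apothem 1.2 → ∉ W
#8 (0, -1, 0, -1): internal (0.0000, -1.4142); octagon support 1.4142 vs apothem 1.2 → ∉ W
#9 (1, 1, 1, 1): internal (1.0000, 0.4142); octagon support 1.0000 vs apothem 1.2 → ∈ W

1, 3, 5, 9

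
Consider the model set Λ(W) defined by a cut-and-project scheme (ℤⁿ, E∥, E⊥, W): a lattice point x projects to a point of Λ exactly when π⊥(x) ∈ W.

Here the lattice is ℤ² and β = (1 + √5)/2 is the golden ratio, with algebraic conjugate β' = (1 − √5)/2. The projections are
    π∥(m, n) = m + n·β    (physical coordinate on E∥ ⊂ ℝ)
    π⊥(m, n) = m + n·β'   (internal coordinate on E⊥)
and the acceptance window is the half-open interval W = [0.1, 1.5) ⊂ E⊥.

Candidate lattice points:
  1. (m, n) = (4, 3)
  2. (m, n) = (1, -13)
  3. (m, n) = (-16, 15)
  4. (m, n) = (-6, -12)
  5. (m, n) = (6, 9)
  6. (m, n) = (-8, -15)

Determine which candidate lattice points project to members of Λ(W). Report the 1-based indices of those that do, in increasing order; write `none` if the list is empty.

Numerically β ≈ 1.6180 and β' = −1/β ≈ -0.6180.
#1 (4,3): internal coord 4 + (3)·β' = +2.1459; +2.1459 ∉ [0.1, 1.5) → out
#2 (1,-13): internal coord 1 + (-13)·β' = +9.0344; +9.0344 ∉ [0.1, 1.5) → out
#3 (-16,15): internal coord -16 + (15)·β' = -25.2705; -25.2705 ∉ [0.1, 1.5) → out
#4 (-6,-12): internal coord -6 + (-12)·β' = +1.4164; +1.4164 ∈ [0.1, 1.5) → IN Λ
#5 (6,9): internal coord 6 + (9)·β' = +0.4377; +0.4377 ∈ [0.1, 1.5) → IN Λ
#6 (-8,-15): internal coord -8 + (-15)·β' = +1.2705; +1.2705 ∈ [0.1, 1.5) → IN Λ

4, 5, 6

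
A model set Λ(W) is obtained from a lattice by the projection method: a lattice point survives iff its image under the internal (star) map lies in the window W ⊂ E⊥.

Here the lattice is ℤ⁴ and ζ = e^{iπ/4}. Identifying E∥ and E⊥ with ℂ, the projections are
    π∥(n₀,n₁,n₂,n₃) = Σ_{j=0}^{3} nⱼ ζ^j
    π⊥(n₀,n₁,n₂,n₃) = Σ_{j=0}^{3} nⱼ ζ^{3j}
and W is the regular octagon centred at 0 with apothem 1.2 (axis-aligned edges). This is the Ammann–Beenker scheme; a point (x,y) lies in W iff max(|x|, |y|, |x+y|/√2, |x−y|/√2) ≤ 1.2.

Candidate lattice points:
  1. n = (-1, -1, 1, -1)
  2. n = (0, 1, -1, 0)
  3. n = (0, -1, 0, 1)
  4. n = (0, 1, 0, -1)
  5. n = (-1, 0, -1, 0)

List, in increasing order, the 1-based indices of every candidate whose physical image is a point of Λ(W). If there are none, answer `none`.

none

π⊥(n) = n₀ + n₁ζ³ + n₂ζ⁶ + n₃ζ⁹ where ζ = e^{iπ/4}.
candidate 1: n = (-1, -1, 1, -1) → π⊥ ≈ (-1.0000, -2.4142); max(|x|,|y|,|x±y|/√2) = 2.4142 > 1.2 ⇒ ∉ W
candidate 2: n = (0, 1, -1, 0) → π⊥ ≈ (-0.7071, +1.7071); max(|x|,|y|,|x±y|/√2) = 1.7071 > 1.2 ⇒ ∉ W
candidate 3: n = (0, -1, 0, 1) → π⊥ ≈ (+1.4142, +0.0000); max(|x|,|y|,|x±y|/√2) = 1.4142 > 1.2 ⇒ ∉ W
candidate 4: n = (0, 1, 0, -1) → π⊥ ≈ (-1.4142, +0.0000); max(|x|,|y|,|x±y|/√2) = 1.4142 > 1.2 ⇒ ∉ W
candidate 5: n = (-1, 0, -1, 0) → π⊥ ≈ (-1.0000, +1.0000); max(|x|,|y|,|x±y|/√2) = 1.4142 > 1.2 ⇒ ∉ W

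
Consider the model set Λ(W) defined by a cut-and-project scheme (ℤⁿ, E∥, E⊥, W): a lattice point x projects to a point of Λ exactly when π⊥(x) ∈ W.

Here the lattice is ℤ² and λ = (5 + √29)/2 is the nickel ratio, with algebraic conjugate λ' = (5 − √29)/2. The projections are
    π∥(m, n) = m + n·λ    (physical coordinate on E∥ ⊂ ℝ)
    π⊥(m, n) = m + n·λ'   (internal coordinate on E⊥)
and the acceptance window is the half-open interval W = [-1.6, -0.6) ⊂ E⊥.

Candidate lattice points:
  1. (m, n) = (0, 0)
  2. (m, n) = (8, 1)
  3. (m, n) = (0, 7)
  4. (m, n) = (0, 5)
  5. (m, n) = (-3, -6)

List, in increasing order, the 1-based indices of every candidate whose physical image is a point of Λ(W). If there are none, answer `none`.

Numerically λ ≈ 5.19258 and λ' = −1/λ ≈ -0.19258.
candidate 1: (m,n)=(0,0) → π∥ = 0+0·λ ≈ 0.00000, π⊥ = 0+0·λ' ≈ 0.00000 ∉ [-1.6, -0.6) ⇒ out
candidate 2: (m,n)=(8,1) → π∥ = 8+1·λ ≈ 13.19258, π⊥ = 8+1·λ' ≈ 7.80742 ∉ [-1.6, -0.6) ⇒ out
candidate 3: (m,n)=(0,7) → π∥ = 0+7·λ ≈ 36.34808, π⊥ = 0+7·λ' ≈ -1.34808 ∈ [-1.6, -0.6) ⇒ IN Λ
candidate 4: (m,n)=(0,5) → π∥ = 0+5·λ ≈ 25.96291, π⊥ = 0+5·λ' ≈ -0.96291 ∈ [-1.6, -0.6) ⇒ IN Λ
candidate 5: (m,n)=(-3,-6) → π∥ = -3-6·λ ≈ -34.15549, π⊥ = -3-6·λ' ≈ -1.84451 ∉ [-1.6, -0.6) ⇒ out

3, 4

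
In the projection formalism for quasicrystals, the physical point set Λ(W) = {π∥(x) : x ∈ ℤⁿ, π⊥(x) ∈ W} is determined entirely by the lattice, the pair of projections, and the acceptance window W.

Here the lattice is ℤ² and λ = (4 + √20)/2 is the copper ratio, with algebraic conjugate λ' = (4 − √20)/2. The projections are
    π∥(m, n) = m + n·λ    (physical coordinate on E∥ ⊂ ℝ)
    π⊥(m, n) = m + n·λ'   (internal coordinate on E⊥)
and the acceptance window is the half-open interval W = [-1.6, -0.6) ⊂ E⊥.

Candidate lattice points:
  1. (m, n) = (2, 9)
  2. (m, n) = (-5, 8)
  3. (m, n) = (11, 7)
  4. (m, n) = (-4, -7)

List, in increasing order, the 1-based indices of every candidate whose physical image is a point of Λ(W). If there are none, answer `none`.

λ' = (4−√20)/2 ≈ -0.236068.
#1 (2,9): internal coord 2 + (9)·λ' = -0.124612; -0.124612 ∉ [-1.6, -0.6) → out
#2 (-5,8): internal coord -5 + (8)·λ' = -6.888544; -6.888544 ∉ [-1.6, -0.6) → out
#3 (11,7): internal coord 11 + (7)·λ' = +9.347524; +9.347524 ∉ [-1.6, -0.6) → out
#4 (-4,-7): internal coord -4 + (-7)·λ' = -2.347524; -2.347524 ∉ [-1.6, -0.6) → out

none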